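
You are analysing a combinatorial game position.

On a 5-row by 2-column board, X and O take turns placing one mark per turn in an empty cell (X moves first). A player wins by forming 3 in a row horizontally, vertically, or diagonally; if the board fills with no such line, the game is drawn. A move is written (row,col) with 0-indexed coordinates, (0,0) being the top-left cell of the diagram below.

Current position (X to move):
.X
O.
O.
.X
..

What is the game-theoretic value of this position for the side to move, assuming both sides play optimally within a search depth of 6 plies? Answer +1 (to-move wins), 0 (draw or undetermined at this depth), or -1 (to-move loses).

[.X/O./O./.X/..] X move#1: (0,0):-1/XX/O./O./.X/..*, (1,1):-1/.X/OX/O./.X/.., (2,1):-1/.X/O./OX/.X/.., (3,0):-1/.X/O./O./XX/.., (4,0):-1/.X/O./O./.X/X., (4,1):-1/.X/O./O./.X/.X
[XX/O./O./.X/..] O move#2: (1,1):+0/XX/OO/O./.X/.., (2,1):+0/XX/O./OO/.X/.., (3,0):+1/XX/O./O./OX/..*, (4,0):+0/XX/O./O./.X/O., (4,1):+0/XX/O./O./.X/.O
[XX/O./O./OX/..] end (terminal -1, X#3); searched .X/O./O./.X/.. to 6

value(.X/O./O./.X/.., X) = -1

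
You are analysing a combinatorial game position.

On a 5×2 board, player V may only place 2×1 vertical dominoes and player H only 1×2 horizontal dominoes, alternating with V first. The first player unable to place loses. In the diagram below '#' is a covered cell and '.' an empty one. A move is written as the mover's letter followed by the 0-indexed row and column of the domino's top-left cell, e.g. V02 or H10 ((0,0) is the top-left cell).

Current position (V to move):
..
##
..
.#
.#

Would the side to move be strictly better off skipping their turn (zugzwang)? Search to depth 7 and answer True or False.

zugzwang(../##/../.#/.#, V) = False

ply 1, V at ../##/../.#/.# | V20=-1→../##/#./##/.#*; V30=-1→../##/../##/##
ply 2, H at ../##/#./##/.# | H00=+1→##/##/#./##/.#*
ply 3: ##/##/#./##/.# is terminal -1 (V); from ../##/../.#/.# depth 7
pass branch (H moves first from the same position):
  | ply 1, H at ../##/../.#/.# | H00=-1→##/##/../.#/.#; H20=+1→../##/##/.#/.#*
  | ply 2, V at ../##/##/.#/.# | V30=-1→../##/##/##/##*
  | ply 3, H at ../##/##/##/## | H00=+1→##/##/##/##/##*
  | ply 4: ##/##/##/##/## is terminal -1 (V); from ../##/../.#/.# depth 7
V moving scores -1; V passing scores -1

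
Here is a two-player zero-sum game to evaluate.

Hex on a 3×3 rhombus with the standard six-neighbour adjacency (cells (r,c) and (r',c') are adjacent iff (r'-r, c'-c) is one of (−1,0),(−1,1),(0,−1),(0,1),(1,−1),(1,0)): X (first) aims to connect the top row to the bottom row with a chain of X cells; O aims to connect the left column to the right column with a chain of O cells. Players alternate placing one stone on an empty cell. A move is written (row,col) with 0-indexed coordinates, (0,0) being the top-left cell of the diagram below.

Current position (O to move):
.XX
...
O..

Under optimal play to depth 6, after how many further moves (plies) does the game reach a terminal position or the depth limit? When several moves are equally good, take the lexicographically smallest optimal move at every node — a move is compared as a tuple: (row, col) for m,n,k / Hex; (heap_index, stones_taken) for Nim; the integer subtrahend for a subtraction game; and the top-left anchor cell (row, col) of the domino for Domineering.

p1 O@[.XX/.../O..]: (0,0)[OXX/.../O..]-1 (1,0)[.XX/O../O..]-1 (1,1)[.XX/.O./O..]-1 (1,2)[.XX/..O/O..]+1* (2,1)[.XX/.../OO.]+1 (2,2)[.XX/.../O.O]-1
p2 X@[.XX/..O/O..]: (0,0)[XXX/..O/O..]-1* (1,0)[.XX/X.O/O..]-1 (1,1)[.XX/.XO/O..]-1 (2,1)[.XX/..O/OX.]-1 (2,2)[.XX/..O/O.X]-1
p3 O@[XXX/..O/O..]: (1,0)[XXX/O.O/O..]+1* (1,1)[XXX/.OO/O..]+1 (2,1)[XXX/..O/OO.]+1 (2,2)[XXX/..O/O.O]+1
p4 X@[XXX/O.O/O..]: (1,1)[XXX/OXO/O..]-1* (2,1)[XXX/O.O/OX.]-1 (2,2)[XXX/O.O/O.X]-1
p5 O@[XXX/OXO/O..]: (2,1)[XXX/OXO/OO.]+1* (2,2)[XXX/OXO/O.O]-1
p6 X@[XXX/OXO/OO.] terminal -1; root [.XX/.../O..] d6

PV length from [.XX/.../O..]: 5 plies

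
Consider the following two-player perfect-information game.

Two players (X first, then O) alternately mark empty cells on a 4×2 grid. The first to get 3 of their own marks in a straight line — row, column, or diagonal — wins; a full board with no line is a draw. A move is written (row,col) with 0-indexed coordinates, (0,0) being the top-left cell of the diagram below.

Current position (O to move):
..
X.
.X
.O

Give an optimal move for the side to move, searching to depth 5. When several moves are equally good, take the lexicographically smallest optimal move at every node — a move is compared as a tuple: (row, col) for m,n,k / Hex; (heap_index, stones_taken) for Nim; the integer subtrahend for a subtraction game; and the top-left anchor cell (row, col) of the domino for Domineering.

ply 1, O at ../X./.X/.O | (0,0)=+0→O./X./.X/.O*; (0,1)=-1→.O/X./.X/.O; (1,1)=-1→../XO/.X/.O; (2,0)=+0→../X./OX/.O; (3,0)=+0→../X./.X/OO
ply 2, X at O./X./.X/.O | (0,1)=+0→OX/X./.X/.O*; (1,1)=+0→O./XX/.X/.O; (2,0)=+0→O./X./XX/.O; (3,0)=+0→O./X./.X/XO
ply 3, O at OX/X./.X/.O | (1,1)=+0→OX/XO/.X/.O*; (2,0)=-1→OX/X./OX/.O; (3,0)=-1→OX/X./.X/OO
ply 4, X at OX/XO/.X/.O | (2,0)=+0→OX/XO/XX/.O*; (3,0)=+0→OX/XO/.X/XO
ply 5, O at OX/XO/XX/.O | (3,0)=+0→OX/XO/XX/OO*
ply 6: OX/XO/XX/OO is terminal +0 (X); from ../X./.X/.O depth 5

O's best at [../X./.X/.O]: (0,0)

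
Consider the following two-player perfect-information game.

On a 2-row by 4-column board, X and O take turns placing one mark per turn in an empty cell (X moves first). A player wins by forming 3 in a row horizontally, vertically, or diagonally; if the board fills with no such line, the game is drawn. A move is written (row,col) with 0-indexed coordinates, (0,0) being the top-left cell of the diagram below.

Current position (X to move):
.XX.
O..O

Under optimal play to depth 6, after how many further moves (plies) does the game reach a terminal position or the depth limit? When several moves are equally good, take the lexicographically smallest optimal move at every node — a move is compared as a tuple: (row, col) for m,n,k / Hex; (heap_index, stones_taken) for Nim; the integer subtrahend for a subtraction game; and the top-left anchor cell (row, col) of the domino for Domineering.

[.XX./O..O] X move#1: (0,0):+1/XXX./O..O*, (0,3):+1/.XXX/O..O, (1,1):+1/.XX./OX.O, (1,2):+1/.XX./O.XO
[XXX./O..O] end (terminal -1, O#2); searched .XX./O..O to 6

PV length from [.XX./O..O]: 1 ply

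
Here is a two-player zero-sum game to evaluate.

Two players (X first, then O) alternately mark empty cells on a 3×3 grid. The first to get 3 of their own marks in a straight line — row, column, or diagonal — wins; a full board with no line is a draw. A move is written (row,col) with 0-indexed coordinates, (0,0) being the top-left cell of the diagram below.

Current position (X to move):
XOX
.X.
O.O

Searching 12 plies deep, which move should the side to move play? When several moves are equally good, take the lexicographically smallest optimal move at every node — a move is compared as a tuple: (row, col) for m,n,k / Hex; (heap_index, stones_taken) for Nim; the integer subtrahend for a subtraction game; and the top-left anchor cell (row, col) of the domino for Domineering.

ply 1, X at XOX/.X./O.O | (1,0)=-1→XOX/XX./O.O; (1,2)=-1→XOX/.XX/O.O; (2,1)=+0→XOX/.X./OXO*
ply 2, O at XOX/.X./OXO | (1,0)=+0→XOX/OX./OXO*; (1,2)=+0→XOX/.XO/OXO
ply 3, X at XOX/OX./OXO | (1,2)=+0→XOX/OXX/OXO*
ply 4: XOX/OXX/OXO is terminal +0 (O); from XOX/.X./O.O depth 12

X's best at [XOX/.X./O.O]: (2,1)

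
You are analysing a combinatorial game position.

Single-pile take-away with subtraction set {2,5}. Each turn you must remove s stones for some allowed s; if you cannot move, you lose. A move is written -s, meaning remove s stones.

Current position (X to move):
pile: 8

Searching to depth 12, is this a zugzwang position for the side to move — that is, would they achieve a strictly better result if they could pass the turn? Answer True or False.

ply 1, X at 8 | -2=-1→6*; -5=-1→3
ply 2, O at 6 | -2=+1→4*; -5=+1→1
ply 3, X at 4 | -2=-1→2*
ply 4, O at 2 | -2=+1→0*
ply 5: 0 is terminal -1 (X); from 8 depth 12
suppose X passes — search the same position with O to move:
pass> ply 1, O at 8 | -2=-1→6*; -5=-1→3
pass> ply 2, X at 6 | -2=+1→4*; -5=+1→1
pass> ply 3, O at 4 | -2=-1→2*
pass> ply 4, X at 2 | -2=+1→0*
pass> ply 5: 0 is terminal -1 (O); from 8 depth 12
for X: play -1, pass +1

zugzwang(8, X) = True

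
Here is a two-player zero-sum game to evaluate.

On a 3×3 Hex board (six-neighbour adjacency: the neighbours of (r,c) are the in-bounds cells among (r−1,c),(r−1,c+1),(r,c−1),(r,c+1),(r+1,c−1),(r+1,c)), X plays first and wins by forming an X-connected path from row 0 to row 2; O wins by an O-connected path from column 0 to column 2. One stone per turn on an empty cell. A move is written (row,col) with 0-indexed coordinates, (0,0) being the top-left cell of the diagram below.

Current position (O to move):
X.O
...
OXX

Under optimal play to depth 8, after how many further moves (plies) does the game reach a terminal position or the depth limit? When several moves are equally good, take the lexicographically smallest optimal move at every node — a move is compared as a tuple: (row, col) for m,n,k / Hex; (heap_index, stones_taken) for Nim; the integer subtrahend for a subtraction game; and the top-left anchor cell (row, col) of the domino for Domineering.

p1 O@[X.O/.../OXX]: (0,1)[XOO/.../OXX]+1* (1,0)[X.O/O../OXX]+1 (1,1)[X.O/.O./OXX]+1 (1,2)[X.O/..O/OXX]-1
p2 X@[XOO/.../OXX]: (1,0)[XOO/X../OXX]-1* (1,1)[XOO/.X./OXX]-1 (1,2)[XOO/..X/OXX]-1
p3 O@[XOO/X../OXX]: (1,1)[XOO/XO./OXX]+1* (1,2)[XOO/X.O/OXX]-1
p4 X@[XOO/XO./OXX] terminal -1; root [X.O/.../OXX] d8

PV length from [X.O/.../OXX]: 3 plies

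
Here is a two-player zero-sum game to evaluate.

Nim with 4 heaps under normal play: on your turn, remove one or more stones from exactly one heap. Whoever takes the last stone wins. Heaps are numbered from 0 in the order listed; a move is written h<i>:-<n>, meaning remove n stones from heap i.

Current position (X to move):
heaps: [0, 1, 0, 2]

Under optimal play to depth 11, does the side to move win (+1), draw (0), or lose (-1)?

p1 X@[(0,1,0,2)]: h1:-1[(0,0,0,2)]-1 h3:-1[(0,1,0,1)]+1* h3:-2[(0,1,0,0)]-1
p2 O@[(0,1,0,1)]: h1:-1[(0,0,0,1)]-1* h3:-1[(0,1,0,0)]-1
p3 X@[(0,0,0,1)]: h3:-1[(0,0,0,0)]+1*
p4 O@[(0,0,0,0)] terminal -1; root [(0,1,0,2)] d11

value((0,1,0,2), X) = +1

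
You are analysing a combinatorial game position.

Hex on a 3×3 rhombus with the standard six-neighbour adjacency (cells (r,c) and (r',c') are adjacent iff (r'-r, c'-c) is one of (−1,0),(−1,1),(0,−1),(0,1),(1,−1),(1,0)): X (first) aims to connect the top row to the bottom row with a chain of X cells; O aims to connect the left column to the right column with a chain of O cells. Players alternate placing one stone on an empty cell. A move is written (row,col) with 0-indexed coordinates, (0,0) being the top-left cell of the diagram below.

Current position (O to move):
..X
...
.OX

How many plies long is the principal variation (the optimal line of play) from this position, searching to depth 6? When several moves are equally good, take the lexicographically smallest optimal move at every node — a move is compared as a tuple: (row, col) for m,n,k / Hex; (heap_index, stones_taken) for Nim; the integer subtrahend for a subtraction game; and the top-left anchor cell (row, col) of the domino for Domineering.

PV length from [..X/.../.OX]: 6 plies

p1 O@[..X/.../.OX]: (0,0)[O.X/.../.OX]-1* (0,1)[.OX/.../.OX]-1 (1,0)[..X/O../.OX]-1 (1,1)[..X/.O./.OX]-1 (1,2)[..X/..O/.OX]-1 (2,0)[..X/.../OOX]-1
p2 X@[O.X/.../.OX]: (0,1)[OXX/.../.OX]+1* (1,0)[O.X/X../.OX]+1 (1,1)[O.X/.X./.OX]+1 (1,2)[O.X/..X/.OX]+1 (2,0)[O.X/.../XOX]+1
p3 O@[OXX/.../.OX]: (1,0)[OXX/O../.OX]-1* (1,1)[OXX/.O./.OX]-1 (1,2)[OXX/..O/.OX]-1 (2,0)[OXX/.../OOX]-1
p4 X@[OXX/O../.OX]: (1,1)[OXX/OX./.OX]+1* (1,2)[OXX/O.X/.OX]+1 (2,0)[OXX/O../XOX]+1
p5 O@[OXX/OX./.OX]: (1,2)[OXX/OXO/.OX]-1* (2,0)[OXX/OX./OOX]-1
p6 X@[OXX/OXO/.OX]: (2,0)[OXX/OXO/XOX]+1*
p7 O@[OXX/OXO/XOX] terminal -1; root [..X/.../.OX] d6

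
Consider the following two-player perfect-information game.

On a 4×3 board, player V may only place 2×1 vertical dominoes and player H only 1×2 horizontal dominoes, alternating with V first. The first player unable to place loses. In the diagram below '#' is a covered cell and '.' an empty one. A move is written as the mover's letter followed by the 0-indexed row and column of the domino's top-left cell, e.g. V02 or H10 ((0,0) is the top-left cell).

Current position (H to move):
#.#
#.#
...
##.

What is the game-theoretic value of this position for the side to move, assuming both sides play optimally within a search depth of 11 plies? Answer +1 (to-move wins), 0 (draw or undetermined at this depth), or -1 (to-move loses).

value(#.#/#.#/.../##., H) = -1

[#.#/#.#/.../##.] H move#1: H20:-1/#.#/#.#/##./##.*, H21:-1/#.#/#.#/.##/##.
[#.#/#.#/##./##.] V move#2: V01:+1/###/###/##./##.*, V22:+1/#.#/#.#/###/###
[###/###/##./##.] end (terminal -1, H#3); searched #.#/#.#/.../##. to 11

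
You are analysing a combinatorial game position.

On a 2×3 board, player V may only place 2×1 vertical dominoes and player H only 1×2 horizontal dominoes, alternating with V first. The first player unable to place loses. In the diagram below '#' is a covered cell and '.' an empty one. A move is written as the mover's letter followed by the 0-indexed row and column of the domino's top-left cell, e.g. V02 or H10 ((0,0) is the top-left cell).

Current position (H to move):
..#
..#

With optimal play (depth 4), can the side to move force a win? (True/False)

p1 H@[..#/..#]: H00[###/..#]+1* H10[..#/###]+1
p2 V@[###/..#] terminal -1; root [..#/..#] d4

H winning at [..#/..#]: True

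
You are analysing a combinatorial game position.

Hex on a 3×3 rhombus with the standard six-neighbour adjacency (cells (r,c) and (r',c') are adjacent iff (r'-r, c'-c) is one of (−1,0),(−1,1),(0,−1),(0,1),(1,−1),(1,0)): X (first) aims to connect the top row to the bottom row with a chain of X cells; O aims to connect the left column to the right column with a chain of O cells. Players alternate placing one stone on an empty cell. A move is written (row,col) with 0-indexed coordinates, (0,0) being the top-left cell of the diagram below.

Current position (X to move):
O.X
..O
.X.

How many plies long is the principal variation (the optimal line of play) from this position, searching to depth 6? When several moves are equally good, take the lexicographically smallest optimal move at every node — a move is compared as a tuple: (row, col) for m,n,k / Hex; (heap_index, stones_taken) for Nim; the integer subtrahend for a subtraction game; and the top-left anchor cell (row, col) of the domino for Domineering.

PV length from [O.X/..O/.X.]: 1 ply

p1 X@[O.X/..O/.X.]: (0,1)[OXX/..O/.X.]-1 (1,0)[O.X/X.O/.X.]-1 (1,1)[O.X/.XO/.X.]+1* (2,0)[O.X/..O/XX.]-1 (2,2)[O.X/..O/.XX]-1
p2 O@[O.X/.XO/.X.] terminal -1; root [O.X/..O/.X.] d6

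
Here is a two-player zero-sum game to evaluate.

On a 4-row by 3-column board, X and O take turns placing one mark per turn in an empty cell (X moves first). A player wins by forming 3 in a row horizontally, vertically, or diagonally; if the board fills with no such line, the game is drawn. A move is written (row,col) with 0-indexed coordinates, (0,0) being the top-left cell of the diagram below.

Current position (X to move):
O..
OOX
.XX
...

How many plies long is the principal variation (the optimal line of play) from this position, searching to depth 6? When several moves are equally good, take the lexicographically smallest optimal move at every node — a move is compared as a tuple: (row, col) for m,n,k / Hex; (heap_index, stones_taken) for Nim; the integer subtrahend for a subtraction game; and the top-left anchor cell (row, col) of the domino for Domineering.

p1 X@[O../OOX/.XX/...]: (0,1)[OX./OOX/.XX/...]-1 (0,2)[O.X/OOX/.XX/...]+1* (2,0)[O../OOX/XXX/...]+1 (3,0)[O../OOX/.XX/X..]+1 (3,1)[O../OOX/.XX/.X.]-1 (3,2)[O../OOX/.XX/..X]+1
p2 O@[O.X/OOX/.XX/...] terminal -1; root [O../OOX/.XX/...] d6

PV length from [O../OOX/.XX/...]: 1 ply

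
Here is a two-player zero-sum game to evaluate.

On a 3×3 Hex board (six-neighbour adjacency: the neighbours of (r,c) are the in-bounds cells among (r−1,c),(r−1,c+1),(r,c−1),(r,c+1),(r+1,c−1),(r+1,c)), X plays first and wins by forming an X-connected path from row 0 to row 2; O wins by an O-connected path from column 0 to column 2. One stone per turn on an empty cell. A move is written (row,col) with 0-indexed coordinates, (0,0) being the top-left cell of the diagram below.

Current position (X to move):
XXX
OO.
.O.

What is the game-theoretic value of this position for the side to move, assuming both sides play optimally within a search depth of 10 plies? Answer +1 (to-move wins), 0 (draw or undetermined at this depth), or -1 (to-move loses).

[XXX/OO./.O.] X move#1: (1,2):-1/XXX/OOX/.O.*, (2,0):-1/XXX/OO./XO., (2,2):-1/XXX/OO./.OX
[XXX/OOX/.O.] O move#2: (2,0):-1/XXX/OOX/OO., (2,2):+1/XXX/OOX/.OO*
[XXX/OOX/.OO] end (terminal -1, X#3); searched XXX/OO./.O. to 10

value(XXX/OO./.O., X) = -1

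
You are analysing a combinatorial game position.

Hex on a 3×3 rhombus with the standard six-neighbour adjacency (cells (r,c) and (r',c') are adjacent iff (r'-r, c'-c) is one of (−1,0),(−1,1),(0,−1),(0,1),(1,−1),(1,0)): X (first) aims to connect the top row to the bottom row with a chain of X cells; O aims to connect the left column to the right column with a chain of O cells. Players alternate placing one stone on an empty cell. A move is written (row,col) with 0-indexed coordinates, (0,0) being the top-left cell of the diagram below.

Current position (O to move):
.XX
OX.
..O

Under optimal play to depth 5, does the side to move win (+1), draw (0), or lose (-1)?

ply 1, O at .XX/OX./..O | (0,0)=-1→OXX/OX./..O*; (1,2)=-1→.XX/OXO/..O; (2,0)=-1→.XX/OX./O.O; (2,1)=-1→.XX/OX./.OO
ply 2, X at OXX/OX./..O | (1,2)=+1→OXX/OXX/..O*; (2,0)=+1→OXX/OX./X.O; (2,1)=+1→OXX/OX./.XO
ply 3, O at OXX/OXX/..O | (2,0)=-1→OXX/OXX/O.O*; (2,1)=-1→OXX/OXX/.OO
ply 4, X at OXX/OXX/O.O | (2,1)=+1→OXX/OXX/OXO*
ply 5: OXX/OXX/OXO is terminal -1 (O); from .XX/OX./..O depth 5

value(.XX/OX./..O, O) = -1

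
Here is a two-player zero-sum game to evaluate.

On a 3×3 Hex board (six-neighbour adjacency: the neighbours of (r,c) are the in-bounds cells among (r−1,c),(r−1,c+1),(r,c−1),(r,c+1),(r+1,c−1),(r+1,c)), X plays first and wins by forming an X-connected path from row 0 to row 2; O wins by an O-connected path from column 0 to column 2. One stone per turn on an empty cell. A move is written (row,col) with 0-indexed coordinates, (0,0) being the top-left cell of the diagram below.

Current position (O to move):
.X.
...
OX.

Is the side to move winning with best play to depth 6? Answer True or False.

O winning at [.X./.../OX.]: True

[.X./.../OX.] O move#1: (0,0):-1/OX./.../OX., (0,2):-1/.XO/.../OX., (1,0):-1/.X./O../OX., (1,1):+1/.X./.O./OX.*, (1,2):-1/.X./..O/OX., (2,2):-1/.X./.../OXO
[.X./.O./OX.] X move#2: (0,0):-1/XX./.O./OX.*, (0,2):-1/.XX/.O./OX., (1,0):-1/.X./XO./OX., (1,2):-1/.X./.OX/OX., (2,2):-1/.X./.O./OXX
[XX./.O./OX.] O move#3: (0,2):+1/XXO/.O./OX.*, (1,0):+1/XX./OO./OX., (1,2):+1/XX./.OO/OX., (2,2):+1/XX./.O./OXO
[XXO/.O./OX.] end (terminal -1, X#4); searched .X./.../OX. to 6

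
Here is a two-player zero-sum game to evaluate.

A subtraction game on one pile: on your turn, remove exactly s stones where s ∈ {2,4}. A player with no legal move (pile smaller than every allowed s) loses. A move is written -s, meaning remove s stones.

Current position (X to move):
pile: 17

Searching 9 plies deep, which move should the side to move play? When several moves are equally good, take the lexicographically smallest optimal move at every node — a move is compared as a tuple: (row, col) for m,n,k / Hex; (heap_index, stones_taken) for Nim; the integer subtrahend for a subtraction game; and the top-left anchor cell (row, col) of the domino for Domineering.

X's best at [17]: -4

[17] X move#1: -2:-1/15, -4:+1/13*
[13] O move#2: -2:-1/11*, -4:-1/9
[11] X move#3: -2:-1/9, -4:+1/7*
[7] O move#4: -2:-1/5*, -4:-1/3
[5] X move#5: -2:-1/3, -4:+1/1*
[1] end (terminal -1, O#6); searched 17 to 9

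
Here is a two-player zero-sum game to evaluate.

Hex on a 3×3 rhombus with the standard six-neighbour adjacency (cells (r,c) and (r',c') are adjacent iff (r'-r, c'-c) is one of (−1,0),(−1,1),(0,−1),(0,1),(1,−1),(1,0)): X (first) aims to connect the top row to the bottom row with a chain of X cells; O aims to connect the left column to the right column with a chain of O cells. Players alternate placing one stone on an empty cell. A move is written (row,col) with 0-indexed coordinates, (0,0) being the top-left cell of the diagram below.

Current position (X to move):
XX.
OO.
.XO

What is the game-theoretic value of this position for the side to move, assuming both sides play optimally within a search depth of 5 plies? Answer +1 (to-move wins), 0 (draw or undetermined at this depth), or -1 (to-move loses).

value(XX./OO./.XO, X) = -1

ply 1, X at XX./OO./.XO | (0,2)=-1→XXX/OO./.XO*; (1,2)=-1→XX./OOX/.XO; (2,0)=-1→XX./OO./XXO
ply 2, O at XXX/OO./.XO | (1,2)=+1→XXX/OOO/.XO*; (2,0)=-1→XXX/OO./OXO
ply 3: XXX/OOO/.XO is terminal -1 (X); from XX./OO./.XO depth 5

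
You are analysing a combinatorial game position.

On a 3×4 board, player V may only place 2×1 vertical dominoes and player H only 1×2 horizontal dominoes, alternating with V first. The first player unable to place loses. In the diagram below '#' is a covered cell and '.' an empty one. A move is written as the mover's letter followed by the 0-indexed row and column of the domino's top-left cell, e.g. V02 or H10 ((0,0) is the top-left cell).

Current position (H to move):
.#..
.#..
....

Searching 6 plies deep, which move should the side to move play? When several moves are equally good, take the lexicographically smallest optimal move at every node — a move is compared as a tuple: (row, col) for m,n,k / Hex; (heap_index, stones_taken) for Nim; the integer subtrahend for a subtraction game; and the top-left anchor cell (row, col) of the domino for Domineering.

H's best at [.#../.#../....]: H12

p1 H@[.#../.#../....]: H02[.###/.#../....]-1 H12[.#../.###/....]+1* H20[.#../.#../##..]-1 H21[.#../.#../.##.]-1 H22[.#../.#../..##]-1
p2 V@[.#../.###/....]: V00[##../####/....]-1* V10[.#../####/#...]-1
p3 H@[##../####/....]: H02[####/####/....]+1* H20[##../####/##..]+1 H21[##../####/.##.]+1 H22[##../####/..##]+1
p4 V@[####/####/....] terminal -1; root [.#../.#../....] d6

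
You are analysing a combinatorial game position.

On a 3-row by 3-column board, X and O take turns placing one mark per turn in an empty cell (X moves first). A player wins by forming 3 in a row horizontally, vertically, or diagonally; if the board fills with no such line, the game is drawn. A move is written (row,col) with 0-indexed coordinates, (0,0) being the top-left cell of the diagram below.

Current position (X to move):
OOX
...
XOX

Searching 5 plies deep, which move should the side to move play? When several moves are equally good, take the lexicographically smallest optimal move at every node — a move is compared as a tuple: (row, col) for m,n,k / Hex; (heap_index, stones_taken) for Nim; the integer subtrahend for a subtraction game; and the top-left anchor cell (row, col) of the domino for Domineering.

X's best at [OOX/.../XOX]: (1,1)

p1 X@[OOX/.../XOX]: (1,0)[OOX/X../XOX]-1 (1,1)[OOX/.X./XOX]+1* (1,2)[OOX/..X/XOX]+1
p2 O@[OOX/.X./XOX] terminal -1; root [OOX/.../XOX] d5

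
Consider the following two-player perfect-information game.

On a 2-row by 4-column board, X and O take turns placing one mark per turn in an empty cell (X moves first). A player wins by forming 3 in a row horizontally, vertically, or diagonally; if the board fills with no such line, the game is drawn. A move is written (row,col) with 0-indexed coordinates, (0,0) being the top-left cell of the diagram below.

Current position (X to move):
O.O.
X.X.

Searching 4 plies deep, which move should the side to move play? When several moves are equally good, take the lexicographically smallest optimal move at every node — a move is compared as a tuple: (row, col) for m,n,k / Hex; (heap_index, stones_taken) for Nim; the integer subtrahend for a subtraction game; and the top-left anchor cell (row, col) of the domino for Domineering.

X's best at [O.O./X.X.]: (1,1)

p1 X@[O.O./X.X.]: (0,1)[OXO./X.X.]+0 (0,3)[O.OX/X.X.]-1 (1,1)[O.O./XXX.]+1* (1,3)[O.O./X.XX]-1
p2 O@[O.O./XXX.] terminal -1; root [O.O./X.X.] d4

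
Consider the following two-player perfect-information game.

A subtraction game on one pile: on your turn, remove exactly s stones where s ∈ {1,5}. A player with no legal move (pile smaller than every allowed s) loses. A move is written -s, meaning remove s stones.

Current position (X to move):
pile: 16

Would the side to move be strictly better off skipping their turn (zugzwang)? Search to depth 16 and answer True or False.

zugzwang(16, X) = True

ply 1, X at 16 | -1=-1→15*; -5=-1→11
ply 2, O at 15 | -1=+1→14*; -5=+1→10
ply 3, X at 14 | -1=-1→13*; -5=-1→9
ply 4, O at 13 | -1=+1→12*; -5=+1→8
ply 5, X at 12 | -1=-1→11*; -5=-1→7
ply 6, O at 11 | -1=+1→10*; -5=+1→6
ply 7, X at 10 | -1=-1→9*; -5=-1→5
ply 8, O at 9 | -1=+1→8*; -5=+1→4
ply 9, X at 8 | -1=-1→7*; -5=-1→3
ply 10, O at 7 | -1=+1→6*; -5=+1→2
ply 11, X at 6 | -1=-1→5*; -5=-1→1
ply 12, O at 5 | -1=+1→4*; -5=+1→0
ply 13, X at 4 | -1=-1→3*
ply 14, O at 3 | -1=+1→2*
ply 15, X at 2 | -1=-1→1*
ply 16, O at 1 | -1=+1→0*
ply 17: 0 is terminal -1 (X); from 16 depth 16
if X skipped the turn, O would face:
~ ply 1, O at 16 | -1=-1→15*; -5=-1→11
~ ply 2, X at 15 | -1=+1→14*; -5=+1→10
~ ply 3, O at 14 | -1=-1→13*; -5=-1→9
~ ply 4, X at 13 | -1=+1→12*; -5=+1→8
~ ply 5, O at 12 | -1=-1→11*; -5=-1→7
~ ply 6, X at 11 | -1=+1→10*; -5=+1→6
~ ply 7, O at 10 | -1=-1→9*; -5=-1→5
~ ply 8, X at 9 | -1=+1→8*; -5=+1→4
~ ply 9, O at 8 | -1=-1→7*; -5=-1→3
~ ply 10, X at 7 | -1=+1→6*; -5=+1→2
~ ply 11, O at 6 | -1=-1→5*; -5=-1→1
~ ply 12, X at 5 | -1=+1→4*; -5=+1→0
~ ply 13, O at 4 | -1=-1→3*
~ ply 14, X at 3 | -1=+1→2*
~ ply 15, O at 2 | -1=-1→1*
~ ply 16, X at 1 | -1=+1→0*
~ ply 17: 0 is terminal -1 (O); from 16 depth 16
compare (X): move=-1 vs pass=+1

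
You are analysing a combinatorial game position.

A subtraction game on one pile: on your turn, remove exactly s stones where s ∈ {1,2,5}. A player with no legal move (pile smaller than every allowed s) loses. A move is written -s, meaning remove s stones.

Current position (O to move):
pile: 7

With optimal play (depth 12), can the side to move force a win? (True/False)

O winning at [7]: True

[7] O move#1: -1:+1/6*, -2:-1/5, -5:-1/2
[6] X move#2: -1:-1/5*, -2:-1/4, -5:-1/1
[5] O move#3: -1:-1/4, -2:+1/3*, -5:+1/0
[3] X move#4: -1:-1/2*, -2:-1/1
[2] O move#5: -1:-1/1, -2:+1/0*
[0] end (terminal -1, X#6); searched 7 to 12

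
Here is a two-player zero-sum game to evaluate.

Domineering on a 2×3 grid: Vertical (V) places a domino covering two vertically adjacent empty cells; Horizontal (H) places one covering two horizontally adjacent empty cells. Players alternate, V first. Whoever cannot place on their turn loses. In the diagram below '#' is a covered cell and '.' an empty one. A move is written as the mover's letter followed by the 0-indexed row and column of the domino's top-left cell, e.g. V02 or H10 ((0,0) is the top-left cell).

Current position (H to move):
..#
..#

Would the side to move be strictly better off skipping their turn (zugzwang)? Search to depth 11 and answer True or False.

[..#/..#] H move#1: H00:+1/###/..#*, H10:+1/..#/###
[###/..#] end (terminal -1, V#2); searched ..#/..# to 11
pass branch (V moves first from the same position):
  | [..#/..#] V move#1: V00:+1/#.#/#.#*, V01:+1/.##/.##
  | [#.#/#.#] end (terminal -1, H#2); searched ..#/..# to 11
H moving scores +1; H passing scores -1

zugzwang(..#/..#, H) = False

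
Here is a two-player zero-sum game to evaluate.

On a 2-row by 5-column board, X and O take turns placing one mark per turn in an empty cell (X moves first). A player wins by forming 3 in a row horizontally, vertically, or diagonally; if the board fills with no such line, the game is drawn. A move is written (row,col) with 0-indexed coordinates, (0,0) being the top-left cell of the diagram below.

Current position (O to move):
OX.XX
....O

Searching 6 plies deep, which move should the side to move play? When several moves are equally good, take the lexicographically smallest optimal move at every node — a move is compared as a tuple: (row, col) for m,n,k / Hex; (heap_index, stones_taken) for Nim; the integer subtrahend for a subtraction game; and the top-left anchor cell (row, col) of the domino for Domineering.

[OX.XX/....O] O move#1: (0,2):+0/OXOXX/....O*, (1,0):-1/OX.XX/O...O, (1,1):-1/OX.XX/.O..O, (1,2):-1/OX.XX/..O.O, (1,3):-1/OX.XX/...OO
[OXOXX/....O] X move#2: (1,0):+0/OXOXX/X...O*, (1,1):+0/OXOXX/.X..O, (1,2):+0/OXOXX/..X.O, (1,3):+0/OXOXX/...XO
[OXOXX/X...O] O move#3: (1,1):+0/OXOXX/XO..O*, (1,2):+0/OXOXX/X.O.O, (1,3):+0/OXOXX/X..OO
[OXOXX/XO..O] X move#4: (1,2):+0/OXOXX/XOX.O*, (1,3):+0/OXOXX/XO.XO
[OXOXX/XOX.O] O move#5: (1,3):+0/OXOXX/XOXOO*
[OXOXX/XOXOO] end (terminal +0, X#6); searched OX.XX/....O to 6

O's best at [OX.XX/....O]: (0,2)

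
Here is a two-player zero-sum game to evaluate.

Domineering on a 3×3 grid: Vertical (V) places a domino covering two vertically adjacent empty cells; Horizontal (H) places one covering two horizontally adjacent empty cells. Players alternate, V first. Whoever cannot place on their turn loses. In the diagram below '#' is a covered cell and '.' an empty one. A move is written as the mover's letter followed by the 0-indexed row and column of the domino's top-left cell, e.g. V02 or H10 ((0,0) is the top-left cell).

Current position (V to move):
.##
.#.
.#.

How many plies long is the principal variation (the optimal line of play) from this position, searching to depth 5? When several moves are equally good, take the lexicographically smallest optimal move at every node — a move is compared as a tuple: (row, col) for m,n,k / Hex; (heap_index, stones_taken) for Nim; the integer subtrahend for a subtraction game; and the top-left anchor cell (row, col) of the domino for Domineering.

ply 1, V at .##/.#./.#. | V00=+1→###/##./.#.*; V10=+1→.##/##./##.; V12=+1→.##/.##/.##
ply 2: ###/##./.#. is terminal -1 (H); from .##/.#./.#. depth 5

PV length from [.##/.#./.#.]: 1 ply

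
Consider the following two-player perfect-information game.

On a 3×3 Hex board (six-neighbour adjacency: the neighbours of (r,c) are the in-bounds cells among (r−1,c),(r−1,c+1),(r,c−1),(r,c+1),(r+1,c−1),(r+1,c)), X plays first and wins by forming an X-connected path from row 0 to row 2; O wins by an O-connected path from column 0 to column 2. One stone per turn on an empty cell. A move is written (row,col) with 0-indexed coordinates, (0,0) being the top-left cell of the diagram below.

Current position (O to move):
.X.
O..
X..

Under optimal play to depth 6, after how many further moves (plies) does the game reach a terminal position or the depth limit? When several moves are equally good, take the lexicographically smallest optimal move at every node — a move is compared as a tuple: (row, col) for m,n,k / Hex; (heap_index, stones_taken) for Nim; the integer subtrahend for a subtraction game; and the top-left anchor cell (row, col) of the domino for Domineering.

p1 O@[.X./O../X..]: (0,0)[OX./O../X..]-1 (0,2)[.XO/O../X..]-1 (1,1)[.X./OO./X..]+1* (1,2)[.X./O.O/X..]-1 (2,1)[.X./O../XO.]-1 (2,2)[.X./O../X.O]-1
p2 X@[.X./OO./X..]: (0,0)[XX./OO./X..]-1* (0,2)[.XX/OO./X..]-1 (1,2)[.X./OOX/X..]-1 (2,1)[.X./OO./XX.]-1 (2,2)[.X./OO./X.X]-1
p3 O@[XX./OO./X..]: (0,2)[XXO/OO./X..]+1* (1,2)[XX./OOO/X..]+1 (2,1)[XX./OO./XO.]+1 (2,2)[XX./OO./X.O]+1
p4 X@[XXO/OO./X..] terminal -1; root [.X./O../X..] d6

PV length from [.X./O../X..]: 3 plies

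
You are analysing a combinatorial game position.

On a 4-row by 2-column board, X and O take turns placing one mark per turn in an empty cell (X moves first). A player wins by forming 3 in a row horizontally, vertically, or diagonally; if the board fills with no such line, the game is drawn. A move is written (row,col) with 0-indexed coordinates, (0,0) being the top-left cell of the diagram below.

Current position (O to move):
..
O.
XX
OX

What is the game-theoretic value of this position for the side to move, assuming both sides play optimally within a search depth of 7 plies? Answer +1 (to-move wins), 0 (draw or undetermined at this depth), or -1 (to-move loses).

ply 1, O at ../O./XX/OX | (0,0)=-1→O./O./XX/OX; (0,1)=-1→.O/O./XX/OX; (1,1)=+0→../OO/XX/OX*
ply 2, X at ../OO/XX/OX | (0,0)=+0→X./OO/XX/OX*; (0,1)=+0→.X/OO/XX/OX
ply 3, O at X./OO/XX/OX | (0,1)=+0→XO/OO/XX/OX*
ply 4: XO/OO/XX/OX is terminal +0 (X); from ../O./XX/OX depth 7

value(../O./XX/OX, O) = 0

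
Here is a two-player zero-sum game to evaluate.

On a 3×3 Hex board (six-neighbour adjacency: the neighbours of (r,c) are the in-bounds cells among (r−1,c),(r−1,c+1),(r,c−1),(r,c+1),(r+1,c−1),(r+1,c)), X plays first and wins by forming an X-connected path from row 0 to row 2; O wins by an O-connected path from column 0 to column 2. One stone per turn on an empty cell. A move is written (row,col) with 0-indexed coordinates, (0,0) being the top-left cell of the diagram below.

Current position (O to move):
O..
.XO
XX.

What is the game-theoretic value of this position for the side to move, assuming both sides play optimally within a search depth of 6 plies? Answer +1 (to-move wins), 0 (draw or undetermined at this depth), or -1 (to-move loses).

value(O../.XO/XX., O) = -1

[O../.XO/XX.] O move#1: (0,1):-1/OO./.XO/XX.*, (0,2):-1/O.O/.XO/XX., (1,0):-1/O../OXO/XX., (2,2):-1/O../.XO/XXO
[OO./.XO/XX.] X move#2: (0,2):+1/OOX/.XO/XX.*, (1,0):-1/OO./XXO/XX., (2,2):-1/OO./.XO/XXX
[OOX/.XO/XX.] end (terminal -1, O#3); searched O../.XO/XX. to 6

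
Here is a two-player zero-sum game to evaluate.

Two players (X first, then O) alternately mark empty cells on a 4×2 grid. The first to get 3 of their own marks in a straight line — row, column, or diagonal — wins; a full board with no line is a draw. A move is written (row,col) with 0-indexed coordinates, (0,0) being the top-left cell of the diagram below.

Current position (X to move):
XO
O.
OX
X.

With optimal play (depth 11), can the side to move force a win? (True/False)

p1 X@[XO/O./OX/X.]: (1,1)[XO/OX/OX/X.]+0* (3,1)[XO/O./OX/XX]+0
p2 O@[XO/OX/OX/X.]: (3,1)[XO/OX/OX/XO]+0*
p3 X@[XO/OX/OX/XO] terminal +0; root [XO/O./OX/X.] d11

X winning at [XO/O./OX/X.]: False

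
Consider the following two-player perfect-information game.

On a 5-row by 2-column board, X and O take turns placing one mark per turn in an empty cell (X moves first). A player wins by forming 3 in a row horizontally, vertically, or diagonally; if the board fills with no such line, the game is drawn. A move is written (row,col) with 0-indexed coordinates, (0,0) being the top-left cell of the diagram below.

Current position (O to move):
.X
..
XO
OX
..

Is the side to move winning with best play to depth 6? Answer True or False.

O winning at [.X/../XO/OX/..]: False

[.X/../XO/OX/..] O move#1: (0,0):+0/OX/../XO/OX/..*, (1,0):+0/.X/O./XO/OX/.., (1,1):+0/.X/.O/XO/OX/.., (4,0):+0/.X/../XO/OX/O., (4,1):+0/.X/../XO/OX/.O
[OX/../XO/OX/..] X move#2: (1,0):+0/OX/X./XO/OX/..*, (1,1):+0/OX/.X/XO/OX/.., (4,0):+0/OX/../XO/OX/X., (4,1):+0/OX/../XO/OX/.X
[OX/X./XO/OX/..] O move#3: (1,1):+0/OX/XO/XO/OX/..*, (4,0):+0/OX/X./XO/OX/O., (4,1):+0/OX/X./XO/OX/.O
[OX/XO/XO/OX/..] X move#4: (4,0):+0/OX/XO/XO/OX/X.*, (4,1):+0/OX/XO/XO/OX/.X
[OX/XO/XO/OX/X.] O move#5: (4,1):+0/OX/XO/XO/OX/XO*
[OX/XO/XO/OX/XO] end (terminal +0, X#6); searched .X/../XO/OX/.. to 6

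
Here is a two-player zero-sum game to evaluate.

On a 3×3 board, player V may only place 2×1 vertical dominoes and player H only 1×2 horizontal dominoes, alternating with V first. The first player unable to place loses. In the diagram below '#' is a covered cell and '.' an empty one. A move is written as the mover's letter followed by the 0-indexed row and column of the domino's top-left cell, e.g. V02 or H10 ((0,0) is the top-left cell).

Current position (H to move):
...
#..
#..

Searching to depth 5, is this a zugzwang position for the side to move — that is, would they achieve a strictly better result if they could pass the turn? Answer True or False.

ply 1, H at .../#../#.. | H00=-1→##./#../#..; H01=-1→.##/#../#..; H11=+1→.../###/#..*; H21=-1→.../#../###
ply 2: .../###/#.. is terminal -1 (V); from .../#../#.. depth 5
suppose H passes — search the same position with V to move:
pass> ply 1, V at .../#../#.. | V01=+1→.#./##./#..*; V02=+1→..#/#.#/#..; V11=+1→.../##./##.; V12=+1→.../#.#/#.#
pass> ply 2, H at .#./##./#.. | H21=-1→.#./##./###*
pass> ply 3, V at .#./##./### | V02=+1→.##/###/###*
pass> ply 4: .##/###/### is terminal -1 (H); from .../#../#.. depth 5
for H: play +1, pass -1

zugzwang(.../#../#.., H) = False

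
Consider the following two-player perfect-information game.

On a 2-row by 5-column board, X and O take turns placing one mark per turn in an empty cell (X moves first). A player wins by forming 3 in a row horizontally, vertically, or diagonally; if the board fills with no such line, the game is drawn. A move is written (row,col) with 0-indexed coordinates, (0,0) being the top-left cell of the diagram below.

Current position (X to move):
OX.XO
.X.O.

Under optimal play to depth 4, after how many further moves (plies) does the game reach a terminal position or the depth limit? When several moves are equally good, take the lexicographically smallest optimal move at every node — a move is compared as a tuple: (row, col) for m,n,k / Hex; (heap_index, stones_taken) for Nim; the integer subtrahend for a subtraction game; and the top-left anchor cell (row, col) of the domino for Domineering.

PV length from [OX.XO/.X.O.]: 1 ply

ply 1, X at OX.XO/.X.O. | (0,2)=+1→OXXXO/.X.O.*; (1,0)=+1→OX.XO/XX.O.; (1,2)=+1→OX.XO/.XXO.; (1,4)=+0→OX.XO/.X.OX
ply 2: OXXXO/.X.O. is terminal -1 (O); from OX.XO/.X.O. depth 4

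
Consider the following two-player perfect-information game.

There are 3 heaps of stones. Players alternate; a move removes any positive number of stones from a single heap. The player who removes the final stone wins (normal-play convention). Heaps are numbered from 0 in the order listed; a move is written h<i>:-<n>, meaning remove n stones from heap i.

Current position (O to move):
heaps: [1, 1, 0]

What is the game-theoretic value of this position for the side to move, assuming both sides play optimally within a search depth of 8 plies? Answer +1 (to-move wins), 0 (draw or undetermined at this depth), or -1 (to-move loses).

ply 1, O at (1,1,0) | h0:-1=-1→(0,1,0)*; h1:-1=-1→(1,0,0)
ply 2, X at (0,1,0) | h1:-1=+1→(0,0,0)*
ply 3: (0,0,0) is terminal -1 (O); from (1,1,0) depth 8

value((1,1,0), O) = -1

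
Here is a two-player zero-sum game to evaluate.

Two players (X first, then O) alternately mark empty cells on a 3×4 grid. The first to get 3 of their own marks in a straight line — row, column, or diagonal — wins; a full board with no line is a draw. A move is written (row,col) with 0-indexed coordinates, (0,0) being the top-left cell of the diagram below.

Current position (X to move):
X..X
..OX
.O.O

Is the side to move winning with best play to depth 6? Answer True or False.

X winning at [X..X/..OX/.O.O]: False

[X..X/..OX/.O.O] X move#1: (0,1):-1/XX.X/..OX/.O.O*, (0,2):-1/X.XX/..OX/.O.O, (1,0):-1/X..X/X.OX/.O.O, (1,1):-1/X..X/.XOX/.O.O, (2,0):-1/X..X/..OX/XO.O, (2,2):-1/X..X/..OX/.OXO
[XX.X/..OX/.O.O] O move#2: (0,2):+1/XXOX/..OX/.O.O*, (1,0):-1/XX.X/O.OX/.O.O, (1,1):-1/XX.X/.OOX/.O.O, (2,0):-1/XX.X/..OX/OO.O, (2,2):+1/XX.X/..OX/.OOO
[XXOX/..OX/.O.O] X move#3: (1,0):-1/XXOX/X.OX/.O.O*, (1,1):-1/XXOX/.XOX/.O.O, (2,0):-1/XXOX/..OX/XO.O, (2,2):-1/XXOX/..OX/.OXO
[XXOX/X.OX/.O.O] O move#4: (1,1):-1/XXOX/XOOX/.O.O, (2,0):+1/XXOX/X.OX/OO.O*, (2,2):+1/XXOX/X.OX/.OOO
[XXOX/X.OX/OO.O] X move#5: (1,1):-1/XXOX/XXOX/OO.O*, (2,2):-1/XXOX/X.OX/OOXO
[XXOX/XXOX/OO.O] O move#6: (2,2):+1/XXOX/XXOX/OOOO*
[XXOX/XXOX/OOOO] end (terminal -1, X#7); searched X..X/..OX/.O.O to 6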